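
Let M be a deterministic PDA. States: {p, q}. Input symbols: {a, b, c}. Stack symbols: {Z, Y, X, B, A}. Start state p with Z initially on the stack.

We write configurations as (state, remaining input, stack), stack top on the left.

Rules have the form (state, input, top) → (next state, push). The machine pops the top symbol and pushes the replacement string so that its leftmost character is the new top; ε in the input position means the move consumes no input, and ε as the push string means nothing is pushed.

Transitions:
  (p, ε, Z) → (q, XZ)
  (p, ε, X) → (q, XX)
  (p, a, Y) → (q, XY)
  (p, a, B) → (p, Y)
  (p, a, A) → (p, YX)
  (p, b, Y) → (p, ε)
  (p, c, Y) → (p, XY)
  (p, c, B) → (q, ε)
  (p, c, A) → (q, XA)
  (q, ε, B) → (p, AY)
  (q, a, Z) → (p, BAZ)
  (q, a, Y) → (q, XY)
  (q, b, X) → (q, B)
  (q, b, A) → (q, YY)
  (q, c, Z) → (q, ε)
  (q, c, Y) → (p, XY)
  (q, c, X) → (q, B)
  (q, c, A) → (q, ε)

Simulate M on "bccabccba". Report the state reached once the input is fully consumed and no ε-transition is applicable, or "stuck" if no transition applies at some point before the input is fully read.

p

(p, bccabccba, Z)
  ε-move, top Z: go to q, push XZ → (q, bccabccba, XZ)
  read b, top X: go to q, push B → (q, ccabccba, BZ)
  ε-move, top B: go to p, push AY → (p, ccabccba, AYZ)
  read c, top A: go to q, push XA → (q, cabccba, XAYZ)
  read c, top X: go to q, push B → (q, abccba, BAYZ)
  ε-move, top B: go to p, push AY → (p, abccba, AYAYZ)
  read a, top A: go to p, push YX → (p, bccba, YXYAYZ)
  read b, top Y: go to p, push ε → (p, ccba, XYAYZ)
  ε-move, top X: go to q, push XX → (q, ccba, XXYAYZ)
  read c, top X: go to q, push B → (q, cba, BXYAYZ)
  ε-move, top B: go to p, push AY → (p, cba, AYXYAYZ)
  read c, top A: go to q, push XA → (q, ba, XAYXYAYZ)
  read b, top X: go to q, push B → (q, a, BAYXYAYZ)
  ε-move, top B: go to p, push AY → (p, a, AYAYXYAYZ)
  read a, top A: go to p, push YX → (p, ε, YXYAYXYAYZ)
All input consumed; M is in state p.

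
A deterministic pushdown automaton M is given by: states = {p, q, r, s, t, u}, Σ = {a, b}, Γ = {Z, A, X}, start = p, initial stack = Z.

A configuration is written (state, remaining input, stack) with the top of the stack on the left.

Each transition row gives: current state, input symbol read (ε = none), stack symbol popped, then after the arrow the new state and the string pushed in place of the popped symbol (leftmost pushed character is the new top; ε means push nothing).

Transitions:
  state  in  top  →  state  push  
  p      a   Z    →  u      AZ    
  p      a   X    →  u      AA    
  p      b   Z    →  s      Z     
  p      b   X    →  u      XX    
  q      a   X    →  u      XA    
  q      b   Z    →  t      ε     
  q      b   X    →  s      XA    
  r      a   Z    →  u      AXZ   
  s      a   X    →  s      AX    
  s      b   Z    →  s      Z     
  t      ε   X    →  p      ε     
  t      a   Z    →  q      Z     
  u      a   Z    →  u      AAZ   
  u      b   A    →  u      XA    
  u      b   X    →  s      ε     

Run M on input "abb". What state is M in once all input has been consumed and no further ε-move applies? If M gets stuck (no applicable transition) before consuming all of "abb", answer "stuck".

(p, abb, Z)
  read a, top Z: go to u, push AZ → (u, bb, AZ)
  read b, top A: go to u, push XA → (u, b, XAZ)
  read b, top X: go to s, push ε → (s, ε, AZ)
All input consumed; M is in state s.

s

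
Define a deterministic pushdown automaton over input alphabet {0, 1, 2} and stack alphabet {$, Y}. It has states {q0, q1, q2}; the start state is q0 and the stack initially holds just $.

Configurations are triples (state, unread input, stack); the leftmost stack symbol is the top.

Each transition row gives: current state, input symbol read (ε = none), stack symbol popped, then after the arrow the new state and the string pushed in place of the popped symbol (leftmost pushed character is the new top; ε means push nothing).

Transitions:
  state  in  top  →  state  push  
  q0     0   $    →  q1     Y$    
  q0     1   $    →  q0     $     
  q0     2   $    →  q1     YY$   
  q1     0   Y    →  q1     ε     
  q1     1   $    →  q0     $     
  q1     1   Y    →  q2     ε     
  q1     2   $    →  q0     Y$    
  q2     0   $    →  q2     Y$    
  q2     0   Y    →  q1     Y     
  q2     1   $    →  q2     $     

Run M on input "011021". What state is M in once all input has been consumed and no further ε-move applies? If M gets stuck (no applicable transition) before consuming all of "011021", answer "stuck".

(q0, 011021, $)
  read 0, top $: go to q1, push Y$ → (q1, 11021, Y$)
  read 1, top Y: go to q2, push ε → (q2, 1021, $)
  read 1, top $: go to q2, push $ → (q2, 021, $)
  read 0, top $: go to q2, push Y$ → (q2, 21, Y$)
No transition for (q2, 2, top Y); M blocks with input 21 remaining.

stuck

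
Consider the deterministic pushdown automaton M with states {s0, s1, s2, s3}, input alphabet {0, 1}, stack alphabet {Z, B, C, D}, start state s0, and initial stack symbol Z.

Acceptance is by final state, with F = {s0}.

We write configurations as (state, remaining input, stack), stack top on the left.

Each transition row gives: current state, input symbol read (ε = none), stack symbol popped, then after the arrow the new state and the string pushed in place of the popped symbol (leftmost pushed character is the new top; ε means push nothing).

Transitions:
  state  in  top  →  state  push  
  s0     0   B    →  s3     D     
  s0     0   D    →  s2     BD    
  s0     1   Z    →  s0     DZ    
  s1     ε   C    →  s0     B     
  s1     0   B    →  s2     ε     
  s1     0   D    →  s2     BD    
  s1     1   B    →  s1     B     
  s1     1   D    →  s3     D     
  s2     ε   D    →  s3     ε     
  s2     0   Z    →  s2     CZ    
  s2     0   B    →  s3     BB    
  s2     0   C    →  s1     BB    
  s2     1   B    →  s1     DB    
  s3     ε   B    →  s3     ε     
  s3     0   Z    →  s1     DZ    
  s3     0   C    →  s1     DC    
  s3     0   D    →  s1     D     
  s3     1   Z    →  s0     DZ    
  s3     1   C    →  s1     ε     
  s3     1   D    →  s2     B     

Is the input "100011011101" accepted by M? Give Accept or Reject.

(s0, 100011011101, Z)
  read 1, top Z: go to s0, push DZ → (s0, 00011011101, DZ)
  read 0, top D: go to s2, push BD → (s2, 0011011101, BDZ)
  read 0, top B: go to s3, push BB → (s3, 011011101, BBDZ)
  ε-move, top B: go to s3, push ε → (s3, 011011101, BDZ)
  ε-move, top B: go to s3, push ε → (s3, 011011101, DZ)
  read 0, top D: go to s1, push D → (s1, 11011101, DZ)
  read 1, top D: go to s3, push D → (s3, 1011101, DZ)
  read 1, top D: go to s2, push B → (s2, 011101, BZ)
  read 0, top B: go to s3, push BB → (s3, 11101, BBZ)
  ε-move, top B: go to s3, push ε → (s3, 11101, BZ)
  ε-move, top B: go to s3, push ε → (s3, 11101, Z)
  read 1, top Z: go to s0, push DZ → (s0, 1101, DZ)
No transition applies at (s0, 1101, DZ); input not fully consumed.

Reject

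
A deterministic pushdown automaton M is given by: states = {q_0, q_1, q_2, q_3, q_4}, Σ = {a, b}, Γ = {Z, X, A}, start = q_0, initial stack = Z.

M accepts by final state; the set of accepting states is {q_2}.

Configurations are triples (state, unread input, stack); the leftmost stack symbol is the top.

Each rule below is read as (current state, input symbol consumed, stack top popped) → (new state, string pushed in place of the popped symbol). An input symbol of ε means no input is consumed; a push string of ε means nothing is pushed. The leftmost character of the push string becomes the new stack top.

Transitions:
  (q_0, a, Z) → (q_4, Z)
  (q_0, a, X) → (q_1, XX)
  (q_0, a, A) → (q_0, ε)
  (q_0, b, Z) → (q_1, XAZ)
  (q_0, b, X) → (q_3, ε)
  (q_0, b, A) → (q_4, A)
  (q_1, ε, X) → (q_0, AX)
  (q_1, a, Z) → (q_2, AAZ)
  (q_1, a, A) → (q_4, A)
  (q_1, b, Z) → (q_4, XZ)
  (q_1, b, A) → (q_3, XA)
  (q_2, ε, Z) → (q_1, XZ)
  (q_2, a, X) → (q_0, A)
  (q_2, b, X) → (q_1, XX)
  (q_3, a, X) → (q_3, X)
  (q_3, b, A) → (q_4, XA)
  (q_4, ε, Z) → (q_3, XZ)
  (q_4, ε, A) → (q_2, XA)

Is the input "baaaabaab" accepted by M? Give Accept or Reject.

(q_0, baaaabaab, Z) ⊢ (q_1, aaaabaab, XAZ) ⊢ (q_0, aaaabaab, AXAZ) ⊢ (q_0, aaabaab, XAZ) ⊢ (q_1, aabaab, XXAZ) ⊢ (q_0, aabaab, AXXAZ) ⊢ (q_0, abaab, XXAZ) ⊢ (q_1, baab, XXXAZ) ⊢ (q_0, baab, AXXXAZ) ⊢ (q_4, aab, AXXXAZ) ⊢ (q_2, aab, XAXXXAZ) ⊢ (q_0, ab, AAXXXAZ) ⊢ (q_0, b, AXXXAZ) ⊢ (q_4, ε, AXXXAZ) ⊢ (q_2, ε, XAXXXAZ)
All input consumed; state q_2 ∈ F.

Accept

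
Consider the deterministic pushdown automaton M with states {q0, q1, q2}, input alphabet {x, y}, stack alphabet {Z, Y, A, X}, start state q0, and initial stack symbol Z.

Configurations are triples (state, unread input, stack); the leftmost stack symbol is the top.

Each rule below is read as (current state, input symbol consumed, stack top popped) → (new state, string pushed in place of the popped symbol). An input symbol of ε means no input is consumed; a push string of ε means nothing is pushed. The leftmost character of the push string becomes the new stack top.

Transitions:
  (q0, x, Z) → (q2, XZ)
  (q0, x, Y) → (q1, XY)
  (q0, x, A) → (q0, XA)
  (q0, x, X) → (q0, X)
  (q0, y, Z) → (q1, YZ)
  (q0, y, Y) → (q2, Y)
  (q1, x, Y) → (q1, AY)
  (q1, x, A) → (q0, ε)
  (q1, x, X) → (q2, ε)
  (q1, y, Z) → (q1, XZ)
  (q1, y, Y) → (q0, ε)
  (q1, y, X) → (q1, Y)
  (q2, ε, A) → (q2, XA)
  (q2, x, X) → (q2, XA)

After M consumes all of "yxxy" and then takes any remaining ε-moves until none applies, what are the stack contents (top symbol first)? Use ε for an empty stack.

YZ

(q0, yxxy, Z) ⊢ (q1, xxy, YZ) ⊢ (q1, xy, AYZ) ⊢ (q0, y, YZ) ⊢ (q2, ε, YZ)
All input consumed in state q2 with stack YZ.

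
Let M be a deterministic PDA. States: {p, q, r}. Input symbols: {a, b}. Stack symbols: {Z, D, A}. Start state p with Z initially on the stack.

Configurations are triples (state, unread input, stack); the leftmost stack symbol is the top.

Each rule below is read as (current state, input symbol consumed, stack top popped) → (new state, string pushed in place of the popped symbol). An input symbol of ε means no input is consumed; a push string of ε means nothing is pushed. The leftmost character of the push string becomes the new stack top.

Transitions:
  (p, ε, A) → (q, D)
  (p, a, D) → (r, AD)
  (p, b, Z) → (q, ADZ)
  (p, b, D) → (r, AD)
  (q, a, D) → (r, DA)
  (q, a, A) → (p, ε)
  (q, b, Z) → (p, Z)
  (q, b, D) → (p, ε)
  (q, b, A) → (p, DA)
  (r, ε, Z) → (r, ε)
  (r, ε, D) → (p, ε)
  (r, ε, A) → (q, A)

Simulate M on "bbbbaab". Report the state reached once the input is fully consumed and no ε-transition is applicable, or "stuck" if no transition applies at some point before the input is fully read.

q

(p, bbbbaab, Z)
  read b, top Z: go to q, push ADZ → (q, bbbaab, ADZ)
  read b, top A: go to p, push DA → (p, bbaab, DADZ)
  read b, top D: go to r, push AD → (r, baab, ADADZ)
  ε-move, top A: go to q, push A → (q, baab, ADADZ)
  read b, top A: go to p, push DA → (p, aab, DADADZ)
  read a, top D: go to r, push AD → (r, ab, ADADADZ)
  ε-move, top A: go to q, push A → (q, ab, ADADADZ)
  read a, top A: go to p, push ε → (p, b, DADADZ)
  read b, top D: go to r, push AD → (r, ε, ADADADZ)
  ε-move, top A: go to q, push A → (q, ε, ADADADZ)
All input consumed; M is in state q.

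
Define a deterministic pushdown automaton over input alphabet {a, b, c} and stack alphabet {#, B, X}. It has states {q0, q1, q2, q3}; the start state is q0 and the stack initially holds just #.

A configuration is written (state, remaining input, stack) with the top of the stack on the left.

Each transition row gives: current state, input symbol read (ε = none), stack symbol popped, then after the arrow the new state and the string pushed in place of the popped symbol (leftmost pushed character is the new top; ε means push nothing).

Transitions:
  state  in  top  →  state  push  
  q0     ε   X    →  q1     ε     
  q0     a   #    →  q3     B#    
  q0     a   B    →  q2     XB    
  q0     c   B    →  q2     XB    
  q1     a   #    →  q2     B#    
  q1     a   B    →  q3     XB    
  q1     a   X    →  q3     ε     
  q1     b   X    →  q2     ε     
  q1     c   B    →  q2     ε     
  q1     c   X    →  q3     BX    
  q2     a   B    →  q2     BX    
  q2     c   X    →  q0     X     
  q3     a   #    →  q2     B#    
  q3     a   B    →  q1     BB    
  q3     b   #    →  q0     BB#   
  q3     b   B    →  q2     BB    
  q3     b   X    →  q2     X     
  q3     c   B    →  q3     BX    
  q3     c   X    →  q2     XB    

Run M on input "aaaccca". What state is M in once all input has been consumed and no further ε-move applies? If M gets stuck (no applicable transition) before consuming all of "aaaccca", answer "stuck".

q2

(q0, aaaccca, #) ⊢ (q3, aaccca, B#) ⊢ (q1, accca, BB#) ⊢ (q3, ccca, XBB#) ⊢ (q2, cca, XBBB#) ⊢ (q0, ca, XBBB#) ⊢ (q1, ca, BBB#) ⊢ (q2, a, BB#) ⊢ (q2, ε, BXB#)
All input consumed; M is in state q2.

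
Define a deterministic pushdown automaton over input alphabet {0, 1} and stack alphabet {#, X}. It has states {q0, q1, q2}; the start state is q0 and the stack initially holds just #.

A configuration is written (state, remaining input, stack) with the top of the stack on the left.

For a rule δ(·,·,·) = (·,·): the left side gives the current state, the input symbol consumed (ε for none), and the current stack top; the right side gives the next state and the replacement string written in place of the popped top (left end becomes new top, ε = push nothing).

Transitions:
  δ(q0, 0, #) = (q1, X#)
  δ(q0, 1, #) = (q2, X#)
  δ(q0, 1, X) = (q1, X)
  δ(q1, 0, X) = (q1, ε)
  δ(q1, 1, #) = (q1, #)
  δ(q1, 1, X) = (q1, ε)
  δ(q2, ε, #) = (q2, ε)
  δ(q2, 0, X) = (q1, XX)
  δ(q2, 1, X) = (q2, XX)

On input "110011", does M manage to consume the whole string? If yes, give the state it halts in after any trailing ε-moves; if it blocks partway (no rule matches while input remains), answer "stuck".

q1

(q0, 110011, #) ⊢ (q2, 10011, X#) ⊢ (q2, 0011, XX#) ⊢ (q1, 011, XXX#) ⊢ (q1, 11, XX#) ⊢ (q1, 1, X#) ⊢ (q1, ε, #)
All input consumed; M is in state q1.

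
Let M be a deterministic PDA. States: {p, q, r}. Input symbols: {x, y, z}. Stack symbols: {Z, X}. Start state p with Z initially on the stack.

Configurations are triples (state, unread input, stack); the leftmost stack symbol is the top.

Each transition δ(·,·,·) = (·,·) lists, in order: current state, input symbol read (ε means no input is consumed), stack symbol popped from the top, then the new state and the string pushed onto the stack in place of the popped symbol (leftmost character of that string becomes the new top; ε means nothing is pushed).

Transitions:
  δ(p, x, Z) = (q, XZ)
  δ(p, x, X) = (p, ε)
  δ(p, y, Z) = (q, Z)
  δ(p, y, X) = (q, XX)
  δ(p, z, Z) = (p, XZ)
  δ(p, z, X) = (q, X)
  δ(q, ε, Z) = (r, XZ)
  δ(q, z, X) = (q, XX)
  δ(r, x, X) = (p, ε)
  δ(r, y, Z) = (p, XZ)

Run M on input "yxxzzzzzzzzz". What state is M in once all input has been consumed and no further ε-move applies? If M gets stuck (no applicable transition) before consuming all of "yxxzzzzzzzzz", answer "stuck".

(p, yxxzzzzzzzzz, Z) ⊢ (q, xxzzzzzzzzz, Z) ⊢ (r, xxzzzzzzzzz, XZ) ⊢ (p, xzzzzzzzzz, Z) ⊢ (q, zzzzzzzzz, XZ) ⊢ (q, zzzzzzzz, XXZ) ⊢ (q, zzzzzzz, XXXZ) ⊢ (q, zzzzzz, XXXXZ) ⊢ (q, zzzzz, XXXXXZ) ⊢ (q, zzzz, XXXXXXZ) ⊢ (q, zzz, XXXXXXXZ) ⊢ (q, zz, XXXXXXXXZ) ⊢ (q, z, XXXXXXXXXZ) ⊢ (q, ε, XXXXXXXXXXZ)
All input consumed; M is in state q.

q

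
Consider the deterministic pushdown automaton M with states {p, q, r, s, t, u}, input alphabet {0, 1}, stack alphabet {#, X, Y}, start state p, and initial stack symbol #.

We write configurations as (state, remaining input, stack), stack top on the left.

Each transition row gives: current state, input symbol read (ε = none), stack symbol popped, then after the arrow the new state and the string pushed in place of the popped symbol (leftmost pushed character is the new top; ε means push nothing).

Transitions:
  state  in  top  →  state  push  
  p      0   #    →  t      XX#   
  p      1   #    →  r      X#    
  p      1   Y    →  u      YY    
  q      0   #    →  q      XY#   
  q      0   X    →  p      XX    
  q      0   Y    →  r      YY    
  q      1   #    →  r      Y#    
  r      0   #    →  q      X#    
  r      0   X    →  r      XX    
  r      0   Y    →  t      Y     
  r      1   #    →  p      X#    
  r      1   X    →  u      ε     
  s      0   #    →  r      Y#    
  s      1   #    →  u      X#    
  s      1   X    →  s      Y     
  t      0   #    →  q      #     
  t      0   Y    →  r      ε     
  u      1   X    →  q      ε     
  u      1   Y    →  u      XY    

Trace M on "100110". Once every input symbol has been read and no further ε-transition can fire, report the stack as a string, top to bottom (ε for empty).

(p, 100110, #)
  read 1, top #: go to r, push X# → (r, 00110, X#)
  read 0, top X: go to r, push XX → (r, 0110, XX#)
  read 0, top X: go to r, push XX → (r, 110, XXX#)
  read 1, top X: go to u, push ε → (u, 10, XX#)
  read 1, top X: go to q, push ε → (q, 0, X#)
  read 0, top X: go to p, push XX → (p, ε, XX#)
All input consumed in state p with stack XX#.

XX#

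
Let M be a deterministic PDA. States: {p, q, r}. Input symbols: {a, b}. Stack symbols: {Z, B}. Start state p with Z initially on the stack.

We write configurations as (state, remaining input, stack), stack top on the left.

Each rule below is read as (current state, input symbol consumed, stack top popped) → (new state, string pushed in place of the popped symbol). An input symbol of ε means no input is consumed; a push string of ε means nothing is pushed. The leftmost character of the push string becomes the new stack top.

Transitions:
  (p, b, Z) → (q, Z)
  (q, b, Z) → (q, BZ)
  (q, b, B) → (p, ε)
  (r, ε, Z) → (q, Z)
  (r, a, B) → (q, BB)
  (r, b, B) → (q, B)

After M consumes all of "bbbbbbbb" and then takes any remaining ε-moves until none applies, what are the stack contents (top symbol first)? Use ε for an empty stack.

(p, bbbbbbbb, Z) ⊢ (q, bbbbbbb, Z) ⊢ (q, bbbbbb, BZ) ⊢ (p, bbbbb, Z) ⊢ (q, bbbb, Z) ⊢ (q, bbb, BZ) ⊢ (p, bb, Z) ⊢ (q, b, Z) ⊢ (q, ε, BZ)
All input consumed in state q with stack BZ.

BZ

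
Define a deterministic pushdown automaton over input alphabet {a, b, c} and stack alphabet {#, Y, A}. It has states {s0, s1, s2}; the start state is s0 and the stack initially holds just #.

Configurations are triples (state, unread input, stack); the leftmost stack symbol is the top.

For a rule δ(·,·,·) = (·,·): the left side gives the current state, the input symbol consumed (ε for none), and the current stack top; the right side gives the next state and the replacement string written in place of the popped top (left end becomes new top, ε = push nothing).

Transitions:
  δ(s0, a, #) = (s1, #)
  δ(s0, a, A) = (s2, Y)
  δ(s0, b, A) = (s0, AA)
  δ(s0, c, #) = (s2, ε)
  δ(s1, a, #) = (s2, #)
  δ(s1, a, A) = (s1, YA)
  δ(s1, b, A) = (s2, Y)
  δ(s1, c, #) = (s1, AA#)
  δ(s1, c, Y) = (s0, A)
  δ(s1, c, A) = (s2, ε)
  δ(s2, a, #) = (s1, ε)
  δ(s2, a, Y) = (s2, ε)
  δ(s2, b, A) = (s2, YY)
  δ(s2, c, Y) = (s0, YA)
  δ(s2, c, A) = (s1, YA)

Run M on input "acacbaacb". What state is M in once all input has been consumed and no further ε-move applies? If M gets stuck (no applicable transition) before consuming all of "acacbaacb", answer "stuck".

(s0, acacbaacb, #) ⊢ (s1, cacbaacb, #) ⊢ (s1, acbaacb, AA#) ⊢ (s1, cbaacb, YAA#) ⊢ (s0, baacb, AAA#) ⊢ (s0, aacb, AAAA#) ⊢ (s2, acb, YAAA#) ⊢ (s2, cb, AAA#) ⊢ (s1, b, YAAA#)
No transition for (s1, b, top Y); M blocks with input b remaining.

stuck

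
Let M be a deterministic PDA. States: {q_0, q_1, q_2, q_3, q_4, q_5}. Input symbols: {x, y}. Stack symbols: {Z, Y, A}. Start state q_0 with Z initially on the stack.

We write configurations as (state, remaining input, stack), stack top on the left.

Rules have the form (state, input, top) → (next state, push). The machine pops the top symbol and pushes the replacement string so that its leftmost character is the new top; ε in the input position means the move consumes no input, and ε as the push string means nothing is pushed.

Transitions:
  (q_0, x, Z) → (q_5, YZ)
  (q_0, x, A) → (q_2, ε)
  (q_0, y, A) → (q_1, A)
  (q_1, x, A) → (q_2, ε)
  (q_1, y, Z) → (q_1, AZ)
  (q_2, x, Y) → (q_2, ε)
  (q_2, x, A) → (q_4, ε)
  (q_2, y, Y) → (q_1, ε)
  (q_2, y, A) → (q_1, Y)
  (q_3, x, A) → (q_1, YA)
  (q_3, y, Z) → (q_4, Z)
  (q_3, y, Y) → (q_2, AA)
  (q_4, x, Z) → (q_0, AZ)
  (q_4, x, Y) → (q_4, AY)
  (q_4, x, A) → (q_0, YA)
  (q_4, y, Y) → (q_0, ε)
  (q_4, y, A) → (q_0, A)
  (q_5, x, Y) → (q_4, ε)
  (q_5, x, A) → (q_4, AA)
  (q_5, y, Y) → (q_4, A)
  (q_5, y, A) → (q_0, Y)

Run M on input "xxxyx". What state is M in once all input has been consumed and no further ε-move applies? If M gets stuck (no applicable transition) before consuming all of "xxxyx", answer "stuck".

q_2

(q_0, xxxyx, Z) ⊢ (q_5, xxyx, YZ) ⊢ (q_4, xyx, Z) ⊢ (q_0, yx, AZ) ⊢ (q_1, x, AZ) ⊢ (q_2, ε, Z)
All input consumed; M is in state q_2.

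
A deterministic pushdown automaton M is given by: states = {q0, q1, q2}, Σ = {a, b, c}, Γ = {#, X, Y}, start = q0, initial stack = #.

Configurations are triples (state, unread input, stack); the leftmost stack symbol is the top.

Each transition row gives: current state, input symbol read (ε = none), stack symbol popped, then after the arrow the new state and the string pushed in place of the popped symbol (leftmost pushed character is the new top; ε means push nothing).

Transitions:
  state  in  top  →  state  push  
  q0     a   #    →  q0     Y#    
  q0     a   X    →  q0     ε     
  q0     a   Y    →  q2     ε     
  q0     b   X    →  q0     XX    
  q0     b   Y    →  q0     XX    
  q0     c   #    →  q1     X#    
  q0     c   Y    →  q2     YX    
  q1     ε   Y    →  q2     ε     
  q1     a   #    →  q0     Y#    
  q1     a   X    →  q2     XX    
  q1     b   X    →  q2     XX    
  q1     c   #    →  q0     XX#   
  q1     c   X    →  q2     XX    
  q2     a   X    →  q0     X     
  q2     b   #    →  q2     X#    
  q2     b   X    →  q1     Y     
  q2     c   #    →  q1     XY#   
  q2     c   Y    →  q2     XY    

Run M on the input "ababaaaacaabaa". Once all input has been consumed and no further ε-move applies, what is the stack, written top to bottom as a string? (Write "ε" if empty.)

XY#

(q0, ababaaaacaabaa, #) ⊢ (q0, babaaaacaabaa, Y#) ⊢ (q0, abaaaacaabaa, XX#) ⊢ (q0, baaaacaabaa, X#) ⊢ (q0, aaaacaabaa, XX#) ⊢ (q0, aaacaabaa, X#) ⊢ (q0, aacaabaa, #) ⊢ (q0, acaabaa, Y#) ⊢ (q2, caabaa, #) ⊢ (q1, aabaa, XY#) ⊢ (q2, abaa, XXY#) ⊢ (q0, baa, XXY#) ⊢ (q0, aa, XXXY#) ⊢ (q0, a, XXY#) ⊢ (q0, ε, XY#)
All input consumed in state q0 with stack XY#.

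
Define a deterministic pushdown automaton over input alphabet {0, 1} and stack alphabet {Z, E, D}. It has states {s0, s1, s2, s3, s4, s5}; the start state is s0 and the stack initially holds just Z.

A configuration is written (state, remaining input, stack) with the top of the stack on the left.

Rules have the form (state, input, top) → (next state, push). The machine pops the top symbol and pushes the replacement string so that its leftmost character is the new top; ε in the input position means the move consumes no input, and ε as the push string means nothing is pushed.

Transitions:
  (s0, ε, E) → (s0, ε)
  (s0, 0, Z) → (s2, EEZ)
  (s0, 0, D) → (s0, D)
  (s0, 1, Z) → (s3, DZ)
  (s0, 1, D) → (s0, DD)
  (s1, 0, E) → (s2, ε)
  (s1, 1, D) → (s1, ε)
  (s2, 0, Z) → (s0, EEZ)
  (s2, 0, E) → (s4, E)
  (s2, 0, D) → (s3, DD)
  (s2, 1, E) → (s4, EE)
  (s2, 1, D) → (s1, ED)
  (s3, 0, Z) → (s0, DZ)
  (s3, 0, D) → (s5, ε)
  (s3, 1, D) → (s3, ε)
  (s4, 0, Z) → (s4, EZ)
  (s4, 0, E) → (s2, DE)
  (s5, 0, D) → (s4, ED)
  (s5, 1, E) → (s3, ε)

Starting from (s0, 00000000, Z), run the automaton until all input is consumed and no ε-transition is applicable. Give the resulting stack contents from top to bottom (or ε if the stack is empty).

DDEDEEZ

(s0, 00000000, Z)
  read 0, top Z: go to s2, push EEZ → (s2, 0000000, EEZ)
  read 0, top E: go to s4, push E → (s4, 000000, EEZ)
  read 0, top E: go to s2, push DE → (s2, 00000, DEEZ)
  read 0, top D: go to s3, push DD → (s3, 0000, DDEEZ)
  read 0, top D: go to s5, push ε → (s5, 000, DEEZ)
  read 0, top D: go to s4, push ED → (s4, 00, EDEEZ)
  read 0, top E: go to s2, push DE → (s2, 0, DEDEEZ)
  read 0, top D: go to s3, push DD → (s3, ε, DDEDEEZ)
All input consumed in state s3 with stack DDEDEEZ.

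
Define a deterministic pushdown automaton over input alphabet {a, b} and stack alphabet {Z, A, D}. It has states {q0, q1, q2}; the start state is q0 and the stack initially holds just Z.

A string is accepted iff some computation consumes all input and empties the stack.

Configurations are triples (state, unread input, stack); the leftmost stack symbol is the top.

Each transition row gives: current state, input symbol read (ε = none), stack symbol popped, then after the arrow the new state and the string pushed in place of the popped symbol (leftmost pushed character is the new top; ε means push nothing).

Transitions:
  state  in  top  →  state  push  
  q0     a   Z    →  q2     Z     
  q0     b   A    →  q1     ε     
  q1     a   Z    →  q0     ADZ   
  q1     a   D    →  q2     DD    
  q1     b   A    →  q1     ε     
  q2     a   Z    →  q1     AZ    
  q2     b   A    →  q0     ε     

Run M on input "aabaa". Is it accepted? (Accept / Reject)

Reject

(q0, aabaa, Z) ⊢ (q2, abaa, Z) ⊢ (q1, baa, AZ) ⊢ (q1, aa, Z) ⊢ (q0, a, ADZ)
No transition applies at (q0, a, ADZ); input not fully consumed.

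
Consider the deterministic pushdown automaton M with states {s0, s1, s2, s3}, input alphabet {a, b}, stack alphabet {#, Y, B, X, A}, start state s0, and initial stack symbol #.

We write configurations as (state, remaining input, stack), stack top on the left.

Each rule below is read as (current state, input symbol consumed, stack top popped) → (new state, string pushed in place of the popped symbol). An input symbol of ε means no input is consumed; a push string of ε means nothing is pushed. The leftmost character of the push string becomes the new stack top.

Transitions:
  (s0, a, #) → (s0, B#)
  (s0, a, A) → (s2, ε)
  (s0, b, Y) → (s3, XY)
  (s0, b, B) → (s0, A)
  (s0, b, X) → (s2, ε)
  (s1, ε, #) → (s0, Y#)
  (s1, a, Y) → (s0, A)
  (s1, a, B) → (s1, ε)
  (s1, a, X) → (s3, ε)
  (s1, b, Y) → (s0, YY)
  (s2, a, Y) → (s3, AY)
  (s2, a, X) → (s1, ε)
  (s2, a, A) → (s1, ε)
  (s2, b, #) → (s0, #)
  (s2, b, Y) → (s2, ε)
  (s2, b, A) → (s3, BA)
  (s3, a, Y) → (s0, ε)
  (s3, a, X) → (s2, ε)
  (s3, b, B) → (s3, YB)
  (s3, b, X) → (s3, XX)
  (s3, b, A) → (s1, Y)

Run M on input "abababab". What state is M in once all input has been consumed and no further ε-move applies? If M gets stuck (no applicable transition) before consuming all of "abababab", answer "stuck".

s0

(s0, abababab, #)
  read a, top #: go to s0, push B# → (s0, bababab, B#)
  read b, top B: go to s0, push A → (s0, ababab, A#)
  read a, top A: go to s2, push ε → (s2, babab, #)
  read b, top #: go to s0, push # → (s0, abab, #)
  read a, top #: go to s0, push B# → (s0, bab, B#)
  read b, top B: go to s0, push A → (s0, ab, A#)
  read a, top A: go to s2, push ε → (s2, b, #)
  read b, top #: go to s0, push # → (s0, ε, #)
All input consumed; M is in state s0.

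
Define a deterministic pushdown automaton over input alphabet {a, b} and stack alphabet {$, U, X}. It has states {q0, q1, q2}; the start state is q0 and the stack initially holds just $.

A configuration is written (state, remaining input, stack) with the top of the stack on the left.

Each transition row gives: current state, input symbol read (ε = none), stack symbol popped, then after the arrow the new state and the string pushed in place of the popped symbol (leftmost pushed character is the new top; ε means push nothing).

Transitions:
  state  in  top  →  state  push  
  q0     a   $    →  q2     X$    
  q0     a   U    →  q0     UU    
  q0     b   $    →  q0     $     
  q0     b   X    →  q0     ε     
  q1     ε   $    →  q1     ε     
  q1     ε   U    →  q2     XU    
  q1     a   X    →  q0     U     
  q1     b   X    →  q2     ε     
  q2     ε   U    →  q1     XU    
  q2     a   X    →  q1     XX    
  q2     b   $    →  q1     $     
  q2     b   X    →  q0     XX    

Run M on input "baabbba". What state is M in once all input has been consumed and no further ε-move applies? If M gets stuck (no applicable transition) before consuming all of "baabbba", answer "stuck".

(q0, baabbba, $)
  read b, top $: go to q0, push $ → (q0, aabbba, $)
  read a, top $: go to q2, push X$ → (q2, abbba, X$)
  read a, top X: go to q1, push XX → (q1, bbba, XX$)
  read b, top X: go to q2, push ε → (q2, bba, X$)
  read b, top X: go to q0, push XX → (q0, ba, XX$)
  read b, top X: go to q0, push ε → (q0, a, X$)
No transition for (q0, a, top X); M blocks with input a remaining.

stuck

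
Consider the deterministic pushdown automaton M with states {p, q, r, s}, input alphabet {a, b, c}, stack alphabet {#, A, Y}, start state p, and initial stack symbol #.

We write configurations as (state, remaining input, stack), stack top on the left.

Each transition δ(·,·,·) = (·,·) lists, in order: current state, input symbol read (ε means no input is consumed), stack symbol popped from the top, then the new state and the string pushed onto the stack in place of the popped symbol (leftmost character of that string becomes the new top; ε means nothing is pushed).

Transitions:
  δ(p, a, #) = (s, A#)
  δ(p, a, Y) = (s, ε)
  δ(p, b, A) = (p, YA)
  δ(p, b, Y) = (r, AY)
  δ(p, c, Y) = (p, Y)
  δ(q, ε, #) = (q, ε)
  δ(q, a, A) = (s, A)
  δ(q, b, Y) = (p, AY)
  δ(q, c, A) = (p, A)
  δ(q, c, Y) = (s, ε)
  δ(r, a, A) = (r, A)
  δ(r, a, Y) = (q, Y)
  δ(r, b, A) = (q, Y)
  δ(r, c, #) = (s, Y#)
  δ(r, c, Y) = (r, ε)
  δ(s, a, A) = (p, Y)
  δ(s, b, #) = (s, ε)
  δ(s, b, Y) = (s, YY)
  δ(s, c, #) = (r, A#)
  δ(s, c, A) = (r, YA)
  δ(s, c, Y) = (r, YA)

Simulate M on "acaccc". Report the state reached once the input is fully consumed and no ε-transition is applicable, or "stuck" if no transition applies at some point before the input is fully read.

(p, acaccc, #) ⊢ (s, caccc, A#) ⊢ (r, accc, YA#) ⊢ (q, ccc, YA#) ⊢ (s, cc, A#) ⊢ (r, c, YA#) ⊢ (r, ε, A#)
All input consumed; M is in state r.

r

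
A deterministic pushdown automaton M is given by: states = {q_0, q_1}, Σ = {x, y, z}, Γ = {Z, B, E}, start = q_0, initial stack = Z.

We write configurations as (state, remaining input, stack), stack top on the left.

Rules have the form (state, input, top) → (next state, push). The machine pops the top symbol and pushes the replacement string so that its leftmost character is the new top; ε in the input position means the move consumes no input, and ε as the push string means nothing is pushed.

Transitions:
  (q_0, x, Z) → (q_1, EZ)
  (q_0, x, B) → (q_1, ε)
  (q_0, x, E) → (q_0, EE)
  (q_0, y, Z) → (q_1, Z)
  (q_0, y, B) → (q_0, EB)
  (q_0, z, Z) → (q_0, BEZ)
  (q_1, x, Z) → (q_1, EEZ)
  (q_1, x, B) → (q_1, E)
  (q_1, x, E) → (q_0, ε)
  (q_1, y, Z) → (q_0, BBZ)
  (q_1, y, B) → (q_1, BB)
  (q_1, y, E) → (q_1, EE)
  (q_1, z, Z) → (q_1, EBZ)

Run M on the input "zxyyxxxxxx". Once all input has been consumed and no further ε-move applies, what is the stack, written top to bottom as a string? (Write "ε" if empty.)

EEEEEEEZ

(q_0, zxyyxxxxxx, Z) ⊢ (q_0, xyyxxxxxx, BEZ) ⊢ (q_1, yyxxxxxx, EZ) ⊢ (q_1, yxxxxxx, EEZ) ⊢ (q_1, xxxxxx, EEEZ) ⊢ (q_0, xxxxx, EEZ) ⊢ (q_0, xxxx, EEEZ) ⊢ (q_0, xxx, EEEEZ) ⊢ (q_0, xx, EEEEEZ) ⊢ (q_0, x, EEEEEEZ) ⊢ (q_0, ε, EEEEEEEZ)
All input consumed in state q_0 with stack EEEEEEEZ.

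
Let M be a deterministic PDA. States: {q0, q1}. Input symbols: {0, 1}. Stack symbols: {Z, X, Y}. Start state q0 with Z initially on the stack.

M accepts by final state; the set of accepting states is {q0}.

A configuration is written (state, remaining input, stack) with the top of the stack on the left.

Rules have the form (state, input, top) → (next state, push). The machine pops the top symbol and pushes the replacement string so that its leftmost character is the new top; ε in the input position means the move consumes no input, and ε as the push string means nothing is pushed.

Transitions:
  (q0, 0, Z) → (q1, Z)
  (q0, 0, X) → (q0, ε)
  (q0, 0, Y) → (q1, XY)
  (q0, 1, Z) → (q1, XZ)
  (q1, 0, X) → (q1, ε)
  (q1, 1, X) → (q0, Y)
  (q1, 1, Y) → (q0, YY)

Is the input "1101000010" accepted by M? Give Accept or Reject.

Reject

(q0, 1101000010, Z)
  read 1, top Z: go to q1, push XZ → (q1, 101000010, XZ)
  read 1, top X: go to q0, push Y → (q0, 01000010, YZ)
  read 0, top Y: go to q1, push XY → (q1, 1000010, XYZ)
  read 1, top X: go to q0, push Y → (q0, 000010, YYZ)
  read 0, top Y: go to q1, push XY → (q1, 00010, XYYZ)
  read 0, top X: go to q1, push ε → (q1, 0010, YYZ)
No transition applies at (q1, 0010, YYZ); input not fully consumed.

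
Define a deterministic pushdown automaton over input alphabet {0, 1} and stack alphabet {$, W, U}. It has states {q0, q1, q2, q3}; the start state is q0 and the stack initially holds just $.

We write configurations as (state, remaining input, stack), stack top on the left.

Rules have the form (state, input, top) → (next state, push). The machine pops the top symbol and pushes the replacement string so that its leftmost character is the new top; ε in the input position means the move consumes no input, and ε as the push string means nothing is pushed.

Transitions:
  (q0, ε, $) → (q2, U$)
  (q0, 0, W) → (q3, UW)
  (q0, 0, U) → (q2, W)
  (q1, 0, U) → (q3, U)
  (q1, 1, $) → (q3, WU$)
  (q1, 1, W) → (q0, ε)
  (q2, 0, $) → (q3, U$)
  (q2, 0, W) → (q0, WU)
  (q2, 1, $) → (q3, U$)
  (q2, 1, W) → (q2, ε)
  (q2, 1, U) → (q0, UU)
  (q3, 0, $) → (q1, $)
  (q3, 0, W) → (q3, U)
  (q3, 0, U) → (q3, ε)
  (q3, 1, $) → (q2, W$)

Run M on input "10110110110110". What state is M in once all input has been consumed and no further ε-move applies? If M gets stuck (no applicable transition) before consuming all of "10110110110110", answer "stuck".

q2

(q0, 10110110110110, $) ⊢ (q2, 10110110110110, U$) ⊢ (q0, 0110110110110, UU$) ⊢ (q2, 110110110110, WU$) ⊢ (q2, 10110110110, U$) ⊢ (q0, 0110110110, UU$) ⊢ (q2, 110110110, WU$) ⊢ (q2, 10110110, U$) ⊢ (q0, 0110110, UU$) ⊢ (q2, 110110, WU$) ⊢ (q2, 10110, U$) ⊢ (q0, 0110, UU$) ⊢ (q2, 110, WU$) ⊢ (q2, 10, U$) ⊢ (q0, 0, UU$) ⊢ (q2, ε, WU$)
All input consumed; M is in state q2.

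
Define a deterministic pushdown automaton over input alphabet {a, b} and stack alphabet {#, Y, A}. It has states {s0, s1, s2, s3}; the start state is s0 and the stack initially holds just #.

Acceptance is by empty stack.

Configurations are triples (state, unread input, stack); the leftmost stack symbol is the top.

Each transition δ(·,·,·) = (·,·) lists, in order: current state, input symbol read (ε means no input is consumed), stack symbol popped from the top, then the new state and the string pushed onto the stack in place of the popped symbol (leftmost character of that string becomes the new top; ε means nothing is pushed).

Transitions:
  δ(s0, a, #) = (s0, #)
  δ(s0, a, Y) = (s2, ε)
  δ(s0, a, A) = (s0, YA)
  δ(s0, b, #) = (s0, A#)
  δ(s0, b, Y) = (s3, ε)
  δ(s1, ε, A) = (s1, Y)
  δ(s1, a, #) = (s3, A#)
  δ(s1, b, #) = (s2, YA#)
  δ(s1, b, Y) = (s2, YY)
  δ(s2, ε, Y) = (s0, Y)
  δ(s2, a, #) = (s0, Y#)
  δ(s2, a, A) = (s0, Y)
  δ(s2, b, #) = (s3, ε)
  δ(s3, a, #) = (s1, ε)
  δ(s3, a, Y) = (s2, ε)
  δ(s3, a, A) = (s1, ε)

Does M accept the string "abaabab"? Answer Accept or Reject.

(s0, abaabab, #)
  read a, top #: go to s0, push # → (s0, baabab, #)
  read b, top #: go to s0, push A# → (s0, aabab, A#)
  read a, top A: go to s0, push YA → (s0, abab, YA#)
  read a, top Y: go to s2, push ε → (s2, bab, A#)
No transition applies at (s2, bab, A#); input not fully consumed.

Reject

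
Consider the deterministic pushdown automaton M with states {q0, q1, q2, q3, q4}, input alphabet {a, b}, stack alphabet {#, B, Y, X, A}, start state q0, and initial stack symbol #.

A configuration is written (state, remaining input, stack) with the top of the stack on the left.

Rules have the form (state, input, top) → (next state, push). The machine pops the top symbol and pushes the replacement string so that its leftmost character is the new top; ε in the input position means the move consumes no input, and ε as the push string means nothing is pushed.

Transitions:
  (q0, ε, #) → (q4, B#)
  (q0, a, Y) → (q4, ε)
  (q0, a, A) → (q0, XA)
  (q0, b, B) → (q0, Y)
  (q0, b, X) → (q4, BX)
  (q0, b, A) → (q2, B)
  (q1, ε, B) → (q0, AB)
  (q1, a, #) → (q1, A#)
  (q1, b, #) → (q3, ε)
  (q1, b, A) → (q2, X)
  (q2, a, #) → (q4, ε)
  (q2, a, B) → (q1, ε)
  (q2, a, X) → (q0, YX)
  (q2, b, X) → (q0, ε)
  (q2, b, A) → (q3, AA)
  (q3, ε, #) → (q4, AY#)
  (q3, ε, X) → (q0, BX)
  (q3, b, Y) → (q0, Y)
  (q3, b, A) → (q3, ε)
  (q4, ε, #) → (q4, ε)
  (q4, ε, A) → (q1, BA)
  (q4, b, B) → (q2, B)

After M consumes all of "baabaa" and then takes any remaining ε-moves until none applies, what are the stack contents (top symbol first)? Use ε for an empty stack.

X#

(q0, baabaa, #) ⊢ (q4, baabaa, B#) ⊢ (q2, aabaa, B#) ⊢ (q1, abaa, #) ⊢ (q1, baa, A#) ⊢ (q2, aa, X#) ⊢ (q0, a, YX#) ⊢ (q4, ε, X#)
All input consumed in state q4 with stack X#.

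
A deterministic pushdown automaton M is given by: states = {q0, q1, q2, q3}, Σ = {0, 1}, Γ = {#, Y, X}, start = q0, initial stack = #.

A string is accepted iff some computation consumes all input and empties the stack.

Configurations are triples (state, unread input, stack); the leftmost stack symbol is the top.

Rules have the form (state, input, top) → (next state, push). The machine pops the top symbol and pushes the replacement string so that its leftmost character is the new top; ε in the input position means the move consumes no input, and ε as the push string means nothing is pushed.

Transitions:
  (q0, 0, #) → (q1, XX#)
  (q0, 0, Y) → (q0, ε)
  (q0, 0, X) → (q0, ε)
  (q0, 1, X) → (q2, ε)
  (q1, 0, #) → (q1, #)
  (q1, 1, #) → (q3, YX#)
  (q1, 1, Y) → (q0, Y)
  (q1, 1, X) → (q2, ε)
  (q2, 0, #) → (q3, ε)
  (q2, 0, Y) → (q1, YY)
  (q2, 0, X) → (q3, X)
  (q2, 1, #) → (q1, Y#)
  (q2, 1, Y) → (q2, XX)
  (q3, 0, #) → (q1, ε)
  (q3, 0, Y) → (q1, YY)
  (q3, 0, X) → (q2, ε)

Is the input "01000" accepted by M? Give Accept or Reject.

(q0, 01000, #)
  read 0, top #: go to q1, push XX# → (q1, 1000, XX#)
  read 1, top X: go to q2, push ε → (q2, 000, X#)
  read 0, top X: go to q3, push X → (q3, 00, X#)
  read 0, top X: go to q2, push ε → (q2, 0, #)
  read 0, top #: go to q3, push ε → (q3, ε, ε)
All input consumed and the stack is empty.

Accept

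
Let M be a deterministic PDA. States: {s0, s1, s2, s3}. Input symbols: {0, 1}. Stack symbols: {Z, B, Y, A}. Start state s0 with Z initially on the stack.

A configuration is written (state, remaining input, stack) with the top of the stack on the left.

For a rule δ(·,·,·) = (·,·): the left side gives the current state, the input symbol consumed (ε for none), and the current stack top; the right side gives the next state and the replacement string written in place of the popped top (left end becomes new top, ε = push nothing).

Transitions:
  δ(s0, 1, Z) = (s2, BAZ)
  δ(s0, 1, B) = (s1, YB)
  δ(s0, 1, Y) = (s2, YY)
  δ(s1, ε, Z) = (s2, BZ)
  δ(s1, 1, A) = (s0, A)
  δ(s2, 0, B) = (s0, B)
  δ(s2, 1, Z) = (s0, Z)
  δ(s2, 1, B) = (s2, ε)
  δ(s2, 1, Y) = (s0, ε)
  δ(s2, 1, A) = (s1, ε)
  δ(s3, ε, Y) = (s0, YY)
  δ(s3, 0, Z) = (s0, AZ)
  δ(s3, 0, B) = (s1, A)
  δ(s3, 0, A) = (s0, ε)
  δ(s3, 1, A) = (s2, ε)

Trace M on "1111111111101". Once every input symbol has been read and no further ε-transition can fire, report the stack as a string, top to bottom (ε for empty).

YBAZ

(s0, 1111111111101, Z) ⊢ (s2, 111111111101, BAZ) ⊢ (s2, 11111111101, AZ) ⊢ (s1, 1111111101, Z) ⊢ (s2, 1111111101, BZ) ⊢ (s2, 111111101, Z) ⊢ (s0, 11111101, Z) ⊢ (s2, 1111101, BAZ) ⊢ (s2, 111101, AZ) ⊢ (s1, 11101, Z) ⊢ (s2, 11101, BZ) ⊢ (s2, 1101, Z) ⊢ (s0, 101, Z) ⊢ (s2, 01, BAZ) ⊢ (s0, 1, BAZ) ⊢ (s1, ε, YBAZ)
All input consumed in state s1 with stack YBAZ.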